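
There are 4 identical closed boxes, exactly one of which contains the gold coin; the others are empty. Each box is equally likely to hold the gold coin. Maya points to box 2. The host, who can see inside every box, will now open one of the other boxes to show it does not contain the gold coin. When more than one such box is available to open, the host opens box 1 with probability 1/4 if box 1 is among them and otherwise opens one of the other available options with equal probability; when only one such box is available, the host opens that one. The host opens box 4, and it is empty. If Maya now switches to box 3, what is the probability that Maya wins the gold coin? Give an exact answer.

6/13

Condition on the true location of the gold coin.
If it is in box 1 (prior 1/4): box 1 holds the prize so is unavailable; the host chooses uniformly among the 2 others, probability 1/2; weight (1/4)·(1/2) = 1/8.
If it is in box 2 (prior 1/4): box 1 is available but not opened; box 4 gets probability (1 − 1/4)/2 = 3/8; weight (1/4)·(3/8) = 3/32.
If it is in box 3 (prior 1/4): box 1 is available but not opened, probability 3/4; weight (1/4)·(3/4) = 3/16.
If it is in box 4 (prior 1/4): the host opened box 4, so this case is ruled out; weight (1/4)·0 = 0.
The weights sum to 13/32.
So P(the gold coin in box 3 | the host opened box 4) = (3/16) / (13/32) = 6/13.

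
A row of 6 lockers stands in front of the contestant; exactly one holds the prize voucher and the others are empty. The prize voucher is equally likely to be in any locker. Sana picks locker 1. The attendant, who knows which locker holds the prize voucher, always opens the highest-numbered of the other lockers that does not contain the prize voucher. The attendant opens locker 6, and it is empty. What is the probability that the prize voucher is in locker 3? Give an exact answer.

Apply Bayes' rule, conditioning on where the prize voucher actually is.
If it is in any of lockers 1, 2, 3, 4, and 5 (prior 1/6 each): locker 6 is the highest-numbered option available, probability 1; weight (1/6)·1 = 1/6 each.
If it is in locker 6 (prior 1/6): the attendant opened locker 6, so this case is ruled out; weight (1/6)·0 = 0.
The weights sum to 5/6.
So P(the prize voucher in locker 3 | the attendant opened locker 6) = (1/6) / (5/6) = 1/5.

1/5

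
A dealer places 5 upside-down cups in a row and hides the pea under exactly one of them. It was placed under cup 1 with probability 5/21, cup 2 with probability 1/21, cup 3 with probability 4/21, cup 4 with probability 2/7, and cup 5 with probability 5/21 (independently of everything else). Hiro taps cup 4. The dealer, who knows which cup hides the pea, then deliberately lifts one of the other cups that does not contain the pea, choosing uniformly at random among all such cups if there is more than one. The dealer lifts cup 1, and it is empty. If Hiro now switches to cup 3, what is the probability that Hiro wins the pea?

Condition on the true location of the pea.
If it is under cup 1 (prior 5/21): the dealer opened cup 1, so this case is ruled out; weight (5/21)·0 = 0.
If it is under cup 2 (prior 1/21): the dealer has 3 equally likely choices, so probability 1/3; weight (1/21)·(1/3) = 1/63.
If it is under cup 3 (prior 4/21): the dealer has 3 equally likely choices, so probability 1/3; weight (4/21)·(1/3) = 4/63.
If it is under cup 4 (prior 2/7): the dealer has 4 equally likely choices, so probability 1/4; weight (2/7)·(1/4) = 1/14.
If it is under cup 5 (prior 5/21): the dealer has 3 equally likely choices, so probability 1/3; weight (5/21)·(1/3) = 5/63.
The weights sum to 29/126.
So P(the pea under cup 3 | the dealer opened cup 1) = (4/63) / (29/126) = 8/29.

8/29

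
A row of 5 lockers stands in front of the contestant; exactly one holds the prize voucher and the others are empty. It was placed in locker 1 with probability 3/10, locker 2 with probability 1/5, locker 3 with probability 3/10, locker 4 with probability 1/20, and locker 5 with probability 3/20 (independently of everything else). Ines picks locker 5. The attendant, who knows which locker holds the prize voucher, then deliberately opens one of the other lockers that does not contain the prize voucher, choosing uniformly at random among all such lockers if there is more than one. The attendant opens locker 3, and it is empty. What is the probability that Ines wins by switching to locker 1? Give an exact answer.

24/53

Consider each possible location of the prize voucher in turn.
If it is in locker 1 (prior 3/10): the attendant has 3 equally likely choices, so probability 1/3; weight (3/10)·(1/3) = 1/10.
If it is in locker 2 (prior 1/5): the attendant has 3 equally likely choices, so probability 1/3; weight (1/5)·(1/3) = 1/15.
If it is in locker 3 (prior 3/10): the attendant opened locker 3, so this case is ruled out; weight (3/10)·0 = 0.
If it is in locker 4 (prior 1/20): the attendant has 3 equally likely choices, so probability 1/3; weight (1/20)·(1/3) = 1/60.
If it is in locker 5 (prior 3/20): the attendant has 4 equally likely choices, so probability 1/4; weight (3/20)·(1/4) = 3/80.
The weights sum to 53/240.
So P(the prize voucher in locker 1 | the attendant opened locker 3) = (1/10) / (53/240) = 24/53.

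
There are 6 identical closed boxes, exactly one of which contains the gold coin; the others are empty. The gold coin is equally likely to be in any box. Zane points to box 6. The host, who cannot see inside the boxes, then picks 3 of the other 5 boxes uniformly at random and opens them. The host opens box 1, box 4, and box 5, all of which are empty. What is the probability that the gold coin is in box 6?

1/3

Condition on the true location of the gold coin.
If it is in any of boxes 1, 4, and 5 (prior 1/6 each): that box was opened and seen not to hold the prize — ruled out; weight (1/6)·0 = 0 each.
If it is in any of boxes 2, 3, and 6 (prior 1/6 each): the host picks exactly this set with probability 1/10 regardless, and none is the prize; weight (1/6)·(1/10) = 1/60 each.
The weights sum to 1/20.
So P(the gold coin in box 6 | the host opened box 1, box 4, and box 5) = (1/60) / (1/20) = 1/3.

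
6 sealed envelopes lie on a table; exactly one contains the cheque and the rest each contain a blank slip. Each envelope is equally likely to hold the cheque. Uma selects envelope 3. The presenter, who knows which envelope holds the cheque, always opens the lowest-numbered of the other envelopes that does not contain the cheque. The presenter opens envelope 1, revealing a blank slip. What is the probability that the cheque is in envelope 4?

Condition on the true location of the cheque.
If it is in envelope 1 (prior 1/6): the presenter opened envelope 1, so this case is ruled out; weight (1/6)·0 = 0.
If it is in any of envelopes 2, 3, 4, 5, and 6 (prior 1/6 each): envelope 1 is the lowest-numbered option available, probability 1; weight (1/6)·1 = 1/6 each.
The weights sum to 5/6.
So P(the cheque in envelope 4 | the presenter opened envelope 1) = (1/6) / (5/6) = 1/5.

1/5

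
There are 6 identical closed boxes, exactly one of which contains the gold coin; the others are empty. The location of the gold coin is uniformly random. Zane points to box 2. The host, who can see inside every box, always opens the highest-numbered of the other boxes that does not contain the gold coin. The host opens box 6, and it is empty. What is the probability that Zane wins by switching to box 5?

1/5

Condition on the true location of the gold coin.
If it is in any of boxes 1, 2, 3, 4, and 5 (prior 1/6 each): box 6 is the highest-numbered option available, probability 1; weight (1/6)·1 = 1/6 each.
If it is in box 6 (prior 1/6): the host opened box 6, so this case is ruled out; weight (1/6)·0 = 0.
The weights sum to 5/6.
So P(the gold coin in box 5 | the host opened box 6) = (1/6) / (5/6) = 1/5.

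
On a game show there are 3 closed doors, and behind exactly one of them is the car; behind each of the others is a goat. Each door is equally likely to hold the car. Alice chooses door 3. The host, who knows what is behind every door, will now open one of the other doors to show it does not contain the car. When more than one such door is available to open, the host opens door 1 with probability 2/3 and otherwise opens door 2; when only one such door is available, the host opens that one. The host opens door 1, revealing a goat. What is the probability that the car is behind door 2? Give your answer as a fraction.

Condition on the true location of the car.
If it is behind door 1 (prior 1/3): the host opened door 1, so this case is ruled out; weight (1/3)·0 = 0.
If it is behind door 2 (prior 1/3): only door 1 is available, probability 1; weight (1/3)·1 = 1/3.
If it is behind door 3 (prior 1/3): door 1 is available, opened with probability 2/3; weight (1/3)·(2/3) = 2/9.
The weights sum to 5/9.
So P(the car behind door 2 | the host opened door 1) = (1/3) / (5/9) = 3/5.

3/5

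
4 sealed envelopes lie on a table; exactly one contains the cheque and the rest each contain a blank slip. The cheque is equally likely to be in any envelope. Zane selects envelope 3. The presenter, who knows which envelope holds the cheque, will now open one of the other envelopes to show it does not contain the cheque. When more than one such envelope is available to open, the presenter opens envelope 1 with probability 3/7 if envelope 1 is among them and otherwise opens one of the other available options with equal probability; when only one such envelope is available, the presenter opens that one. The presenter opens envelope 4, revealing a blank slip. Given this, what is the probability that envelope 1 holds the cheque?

7/19

Consider each possible location of the cheque in turn.
If it is in envelope 1 (prior 1/4): envelope 1 holds the prize so is unavailable; the presenter chooses uniformly among the 2 others, probability 1/2; weight (1/4)·(1/2) = 1/8.
If it is in envelope 2 (prior 1/4): envelope 1 is available but not opened, probability 4/7; weight (1/4)·(4/7) = 1/7.
If it is in envelope 3 (prior 1/4): envelope 1 is available but not opened; envelope 4 gets probability (1 − 3/7)/2 = 2/7; weight (1/4)·(2/7) = 1/14.
If it is in envelope 4 (prior 1/4): the presenter opened envelope 4, so this case is ruled out; weight (1/4)·0 = 0.
The weights sum to 19/56.
So P(the cheque in envelope 1 | the presenter opened envelope 4) = (1/8) / (19/56) = 7/19.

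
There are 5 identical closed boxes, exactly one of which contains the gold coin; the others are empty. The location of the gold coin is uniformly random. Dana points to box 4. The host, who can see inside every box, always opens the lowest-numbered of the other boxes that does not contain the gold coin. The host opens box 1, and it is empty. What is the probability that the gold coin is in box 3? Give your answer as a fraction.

1/4

Consider each possible location of the gold coin in turn.
If it is in box 1 (prior 1/5): the host opened box 1, so this case is ruled out; weight (1/5)·0 = 0.
If it is in any of boxes 2, 3, 4, and 5 (prior 1/5 each): box 1 is the lowest-numbered option available, probability 1; weight (1/5)·1 = 1/5 each.
The weights sum to 4/5.
So P(the gold coin in box 3 | the host opened box 1) = (1/5) / (4/5) = 1/4.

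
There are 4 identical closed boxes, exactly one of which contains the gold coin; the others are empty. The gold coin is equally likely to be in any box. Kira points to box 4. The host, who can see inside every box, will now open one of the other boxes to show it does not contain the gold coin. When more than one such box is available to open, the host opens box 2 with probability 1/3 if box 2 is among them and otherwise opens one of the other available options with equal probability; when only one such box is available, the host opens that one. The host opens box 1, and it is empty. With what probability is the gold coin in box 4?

Apply Bayes' rule, conditioning on where the gold coin actually is.
If it is in box 1 (prior 1/4): the host opened box 1, so this case is ruled out; weight (1/4)·0 = 0.
If it is in box 2 (prior 1/4): box 2 holds the prize so is unavailable; the host chooses uniformly among the 2 others, probability 1/2; weight (1/4)·(1/2) = 1/8.
If it is in box 3 (prior 1/4): box 2 is available but not opened, probability 2/3; weight (1/4)·(2/3) = 1/6.
If it is in box 4 (prior 1/4): box 2 is available but not opened; box 1 gets probability (1 − 1/3)/2 = 1/3; weight (1/4)·(1/3) = 1/12.
The weights sum to 3/8.
So P(the gold coin in box 4 | the host opened box 1) = (1/12) / (3/8) = 2/9.

2/9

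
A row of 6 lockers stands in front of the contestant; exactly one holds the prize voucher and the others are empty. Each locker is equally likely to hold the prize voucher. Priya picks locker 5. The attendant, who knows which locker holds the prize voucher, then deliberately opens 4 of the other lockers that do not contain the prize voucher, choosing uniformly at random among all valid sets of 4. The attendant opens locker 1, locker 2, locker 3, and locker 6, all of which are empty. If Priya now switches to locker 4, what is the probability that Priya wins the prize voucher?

Condition on the true location of the prize voucher.
If it is in any of lockers 1, 2, 3, and 6 (prior 1/6 each): that locker was opened and seen not to hold the prize — ruled out; weight (1/6)·0 = 0 each.
If it is in locker 4 (prior 1/6): the attendant has no choice, probability 1; weight (1/6)·1 = 1/6.
If it is in locker 5 (prior 1/6): the attendant has 5 equally likely choices, so probability 1/5; weight (1/6)·(1/5) = 1/30.
The weights sum to 1/5.
So P(the prize voucher in locker 4 | the attendant opened locker 1, locker 2, locker 3, and locker 6) = (1/6) / (1/5) = 5/6.

5/6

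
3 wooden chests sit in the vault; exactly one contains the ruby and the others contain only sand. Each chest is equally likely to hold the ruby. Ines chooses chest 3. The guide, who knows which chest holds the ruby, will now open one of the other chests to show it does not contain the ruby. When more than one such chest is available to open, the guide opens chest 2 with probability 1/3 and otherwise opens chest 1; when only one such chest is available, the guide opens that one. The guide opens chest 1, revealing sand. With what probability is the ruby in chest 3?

Apply Bayes' rule, conditioning on where the ruby actually is.
If it is in chest 1 (prior 1/3): the guide opened chest 1, so this case is ruled out; weight (1/3)·0 = 0.
If it is in chest 2 (prior 1/3): only chest 1 is available, probability 1; weight (1/3)·1 = 1/3.
If it is in chest 3 (prior 1/3): chest 2 is available but not opened, probability 2/3; weight (1/3)·(2/3) = 2/9.
The weights sum to 5/9.
So P(the ruby in chest 3 | the guide opened chest 1) = (2/9) / (5/9) = 2/5.

2/5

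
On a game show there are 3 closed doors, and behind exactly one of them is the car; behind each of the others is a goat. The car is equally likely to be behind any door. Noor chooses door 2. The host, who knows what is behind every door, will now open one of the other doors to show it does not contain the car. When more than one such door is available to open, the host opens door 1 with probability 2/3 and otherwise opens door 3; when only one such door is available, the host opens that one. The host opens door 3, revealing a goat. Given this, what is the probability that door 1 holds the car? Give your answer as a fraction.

Condition on the true location of the car.
If it is behind door 1 (prior 1/3): only door 3 is available, probability 1; weight (1/3)·1 = 1/3.
If it is behind door 2 (prior 1/3): door 1 is available but not opened, probability 1/3; weight (1/3)·(1/3) = 1/9.
If it is behind door 3 (prior 1/3): the host opened door 3, so this case is ruled out; weight (1/3)·0 = 0.
The weights sum to 4/9.
So P(the car behind door 1 | the host opened door 3) = (1/3) / (4/9) = 3/4.

3/4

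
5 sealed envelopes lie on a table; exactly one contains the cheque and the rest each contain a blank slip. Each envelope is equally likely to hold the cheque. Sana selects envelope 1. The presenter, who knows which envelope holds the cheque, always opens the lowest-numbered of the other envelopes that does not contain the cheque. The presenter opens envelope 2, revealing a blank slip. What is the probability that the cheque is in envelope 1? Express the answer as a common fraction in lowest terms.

1/4

Apply Bayes' rule, conditioning on where the cheque actually is.
If it is in any of envelopes 1, 3, 4, and 5 (prior 1/5 each): envelope 2 is the lowest-numbered option available, probability 1; weight (1/5)·1 = 1/5 each.
If it is in envelope 2 (prior 1/5): the presenter opened envelope 2, so this case is ruled out; weight (1/5)·0 = 0.
The weights sum to 4/5.
So P(the cheque in envelope 1 | the presenter opened envelope 2) = (1/5) / (4/5) = 1/4.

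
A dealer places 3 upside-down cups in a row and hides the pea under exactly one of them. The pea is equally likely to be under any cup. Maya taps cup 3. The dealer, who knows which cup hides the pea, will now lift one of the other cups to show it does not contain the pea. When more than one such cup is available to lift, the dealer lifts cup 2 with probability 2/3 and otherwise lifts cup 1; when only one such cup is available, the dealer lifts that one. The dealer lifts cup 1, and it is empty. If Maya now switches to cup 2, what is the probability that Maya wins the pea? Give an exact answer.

Apply Bayes' rule, conditioning on where the pea actually is.
If it is under cup 1 (prior 1/3): the dealer opened cup 1, so this case is ruled out; weight (1/3)·0 = 0.
If it is under cup 2 (prior 1/3): only cup 1 is available, probability 1; weight (1/3)·1 = 1/3.
If it is under cup 3 (prior 1/3): cup 2 is available but not opened, probability 1/3; weight (1/3)·(1/3) = 1/9.
The weights sum to 4/9.
So P(the pea under cup 2 | the dealer opened cup 1) = (1/3) / (4/9) = 3/4.

3/4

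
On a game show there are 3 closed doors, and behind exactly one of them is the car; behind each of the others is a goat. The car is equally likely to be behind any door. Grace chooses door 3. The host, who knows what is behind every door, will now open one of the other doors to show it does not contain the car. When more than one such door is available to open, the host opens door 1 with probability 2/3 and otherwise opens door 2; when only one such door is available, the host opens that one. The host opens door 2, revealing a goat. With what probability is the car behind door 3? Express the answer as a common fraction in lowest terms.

1/4

Consider each possible location of the car in turn.
If it is behind door 1 (prior 1/3): only door 2 is available, probability 1; weight (1/3)·1 = 1/3.
If it is behind door 2 (prior 1/3): the host opened door 2, so this case is ruled out; weight (1/3)·0 = 0.
If it is behind door 3 (prior 1/3): door 1 is available but not opened, probability 1/3; weight (1/3)·(1/3) = 1/9.
The weights sum to 4/9.
So P(the car behind door 3 | the host opened door 2) = (1/9) / (4/9) = 1/4.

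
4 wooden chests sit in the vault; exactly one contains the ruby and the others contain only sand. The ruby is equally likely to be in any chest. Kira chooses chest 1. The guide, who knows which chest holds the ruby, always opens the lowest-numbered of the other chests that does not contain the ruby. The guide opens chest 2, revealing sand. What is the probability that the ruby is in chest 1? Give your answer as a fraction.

Consider each possible location of the ruby in turn.
If it is in any of chests 1, 3, and 4 (prior 1/4 each): chest 2 is the lowest-numbered option available, probability 1; weight (1/4)·1 = 1/4 each.
If it is in chest 2 (prior 1/4): the guide opened chest 2, so this case is ruled out; weight (1/4)·0 = 0.
The weights sum to 3/4.
So P(the ruby in chest 1 | the guide opened chest 2) = (1/4) / (3/4) = 1/3.

1/3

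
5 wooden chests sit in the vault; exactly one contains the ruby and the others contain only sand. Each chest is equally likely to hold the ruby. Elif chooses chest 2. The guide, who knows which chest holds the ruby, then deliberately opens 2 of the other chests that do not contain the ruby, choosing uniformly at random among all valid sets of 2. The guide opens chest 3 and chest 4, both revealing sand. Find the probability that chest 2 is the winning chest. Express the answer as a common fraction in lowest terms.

1/5

Consider each possible location of the ruby in turn.
If it is in either of chests 1 and 5 (prior 1/5 each): the guide has 3 equally likely choices, so probability 1/3; weight (1/5)·(1/3) = 1/15 each.
If it is in chest 2 (prior 1/5): the guide has 6 equally likely choices, so probability 1/6; weight (1/5)·(1/6) = 1/30.
If it is in either of chests 3 and 4 (prior 1/5 each): that chest was opened and seen not to hold the prize — ruled out; weight (1/5)·0 = 0 each.
The weights sum to 1/6.
So P(the ruby in chest 2 | the guide opened chest 3 and chest 4) = (1/30) / (1/6) = 1/5.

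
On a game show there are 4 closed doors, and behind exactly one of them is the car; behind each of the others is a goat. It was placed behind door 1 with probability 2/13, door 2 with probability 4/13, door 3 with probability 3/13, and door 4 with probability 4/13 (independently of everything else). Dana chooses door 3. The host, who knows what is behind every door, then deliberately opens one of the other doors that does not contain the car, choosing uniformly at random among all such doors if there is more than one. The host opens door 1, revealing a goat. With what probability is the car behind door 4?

Condition on the true location of the car.
If it is behind door 1 (prior 2/13): the host opened door 1, so this case is ruled out; weight (2/13)·0 = 0.
If it is behind either of doors 2 and 4 (prior 4/13 each): the host has 2 equally likely choices, so probability 1/2; weight (4/13)·(1/2) = 2/13 each.
If it is behind door 3 (prior 3/13): the host has 3 equally likely choices, so probability 1/3; weight (3/13)·(1/3) = 1/13.
The weights sum to 5/13.
So P(the car behind door 4 | the host opened door 1) = (2/13) / (5/13) = 2/5.

2/5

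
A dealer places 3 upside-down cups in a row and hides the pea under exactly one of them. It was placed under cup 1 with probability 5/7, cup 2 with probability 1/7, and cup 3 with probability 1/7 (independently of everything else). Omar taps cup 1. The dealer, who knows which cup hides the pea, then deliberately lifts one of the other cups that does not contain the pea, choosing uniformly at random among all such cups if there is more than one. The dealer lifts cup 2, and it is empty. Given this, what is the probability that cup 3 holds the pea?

2/7

Consider each possible location of the pea in turn.
If it is under cup 1 (prior 5/7): the dealer has 2 equally likely choices, so probability 1/2; weight (5/7)·(1/2) = 5/14.
If it is under cup 2 (prior 1/7): the dealer opened cup 2, so this case is ruled out; weight (1/7)·0 = 0.
If it is under cup 3 (prior 1/7): the dealer has no choice, probability 1; weight (1/7)·1 = 1/7.
The weights sum to 1/2.
So P(the pea under cup 3 | the dealer opened cup 2) = (1/7) / (1/2) = 2/7.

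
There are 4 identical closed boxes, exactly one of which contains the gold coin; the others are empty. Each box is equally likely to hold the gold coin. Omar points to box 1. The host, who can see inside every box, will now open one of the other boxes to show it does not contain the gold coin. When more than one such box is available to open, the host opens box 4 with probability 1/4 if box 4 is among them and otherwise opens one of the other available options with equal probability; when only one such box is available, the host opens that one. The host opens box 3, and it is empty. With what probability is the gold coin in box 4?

Condition on the true location of the gold coin.
If it is in box 1 (prior 1/4): box 4 is available but not opened; box 3 gets probability (1 − 1/4)/2 = 3/8; weight (1/4)·(3/8) = 3/32.
If it is in box 2 (prior 1/4): box 4 is available but not opened, probability 3/4; weight (1/4)·(3/4) = 3/16.
If it is in box 3 (prior 1/4): the host opened box 3, so this case is ruled out; weight (1/4)·0 = 0.
If it is in box 4 (prior 1/4): box 4 holds the prize so is unavailable; the host chooses uniformly among the 2 others, probability 1/2; weight (1/4)·(1/2) = 1/8.
The weights sum to 13/32.
So P(the gold coin in box 4 | the host opened box 3) = (1/8) / (13/32) = 4/13.

4/13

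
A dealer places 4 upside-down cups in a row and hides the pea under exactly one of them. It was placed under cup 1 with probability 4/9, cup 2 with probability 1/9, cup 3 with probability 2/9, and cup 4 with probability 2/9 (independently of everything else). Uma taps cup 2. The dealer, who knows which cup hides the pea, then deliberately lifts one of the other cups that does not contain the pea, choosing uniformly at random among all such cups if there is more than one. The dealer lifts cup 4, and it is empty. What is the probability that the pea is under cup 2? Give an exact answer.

Apply Bayes' rule, conditioning on where the pea actually is.
If it is under cup 1 (prior 4/9): the dealer has 2 equally likely choices, so probability 1/2; weight (4/9)·(1/2) = 2/9.
If it is under cup 2 (prior 1/9): the dealer has 3 equally likely choices, so probability 1/3; weight (1/9)·(1/3) = 1/27.
If it is under cup 3 (prior 2/9): the dealer has 2 equally likely choices, so probability 1/2; weight (2/9)·(1/2) = 1/9.
If it is under cup 4 (prior 2/9): the dealer opened cup 4, so this case is ruled out; weight (2/9)·0 = 0.
The weights sum to 10/27.
So P(the pea under cup 2 | the dealer opened cup 4) = (1/27) / (10/27) = 1/10.

1/10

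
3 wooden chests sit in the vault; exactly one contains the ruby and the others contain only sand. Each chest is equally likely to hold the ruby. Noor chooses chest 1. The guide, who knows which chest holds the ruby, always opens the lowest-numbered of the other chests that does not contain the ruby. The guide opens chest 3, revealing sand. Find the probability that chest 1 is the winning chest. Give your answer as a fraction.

Consider each possible location of the ruby in turn.
If it is in chest 1 (prior 1/3): the guide would have opened chest 2 instead, probability 0; weight (1/3)·0 = 0.
If it is in chest 2 (prior 1/3): chest 3 is the lowest-numbered option available, probability 1; weight (1/3)·1 = 1/3.
If it is in chest 3 (prior 1/3): the guide opened chest 3, so this case is ruled out; weight (1/3)·0 = 0.
The weights sum to 1/3.
So P(the ruby in chest 1 | the guide opened chest 3) = 0 / (1/3) = 0.

0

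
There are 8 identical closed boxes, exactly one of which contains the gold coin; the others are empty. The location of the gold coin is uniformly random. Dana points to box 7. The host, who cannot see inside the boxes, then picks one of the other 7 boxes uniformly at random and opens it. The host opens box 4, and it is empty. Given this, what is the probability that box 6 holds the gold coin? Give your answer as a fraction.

1/7

Because the host chose which box to open without knowing where the gold coin is, the choice is independent of the prize location. Learning that box 4 does not hold the gold coin simply rules out that one location and leaves the remaining 7 boxes still equally likely by symmetry.
So P(the gold coin in box 6) = 1/7.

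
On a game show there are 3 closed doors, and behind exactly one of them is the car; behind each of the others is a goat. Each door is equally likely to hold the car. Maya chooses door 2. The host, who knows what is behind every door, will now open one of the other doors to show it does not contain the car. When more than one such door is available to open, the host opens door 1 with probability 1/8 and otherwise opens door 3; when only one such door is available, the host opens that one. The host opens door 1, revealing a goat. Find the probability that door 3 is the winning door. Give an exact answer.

Condition on the true location of the car.
If it is behind door 1 (prior 1/3): the host opened door 1, so this case is ruled out; weight (1/3)·0 = 0.
If it is behind door 2 (prior 1/3): door 1 is available, opened with probability 1/8; weight (1/3)·(1/8) = 1/24.
If it is behind door 3 (prior 1/3): only door 1 is available, probability 1; weight (1/3)·1 = 1/3.
The weights sum to 3/8.
So P(the car behind door 3 | the host opened door 1) = (1/3) / (3/8) = 8/9.

8/9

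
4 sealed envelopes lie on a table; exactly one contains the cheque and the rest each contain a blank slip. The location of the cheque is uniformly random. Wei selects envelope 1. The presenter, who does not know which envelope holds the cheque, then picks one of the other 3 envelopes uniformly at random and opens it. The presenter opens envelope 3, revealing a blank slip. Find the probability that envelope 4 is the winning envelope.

1/3

Condition on the true location of the cheque.
If it is in any of envelopes 1, 2, and 4 (prior 1/4 each): the presenter picks envelope 3 with probability 1/3 regardless, and it is not the prize; weight (1/4)·(1/3) = 1/12 each.
If it is in envelope 3 (prior 1/4): the presenter opened envelope 3, so this case is ruled out; weight (1/4)·0 = 0.
The weights sum to 1/4.
So P(the cheque in envelope 4 | the presenter opened envelope 3) = (1/12) / (1/4) = 1/3.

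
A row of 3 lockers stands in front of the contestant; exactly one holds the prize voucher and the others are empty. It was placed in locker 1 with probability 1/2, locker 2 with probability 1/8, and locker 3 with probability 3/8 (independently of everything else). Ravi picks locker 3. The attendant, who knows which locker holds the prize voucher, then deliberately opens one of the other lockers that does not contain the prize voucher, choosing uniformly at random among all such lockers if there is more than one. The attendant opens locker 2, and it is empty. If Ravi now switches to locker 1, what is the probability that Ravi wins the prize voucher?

Consider each possible location of the prize voucher in turn.
If it is in locker 1 (prior 1/2): the attendant has no choice, probability 1; weight (1/2)·1 = 1/2.
If it is in locker 2 (prior 1/8): the attendant opened locker 2, so this case is ruled out; weight (1/8)·0 = 0.
If it is in locker 3 (prior 3/8): the attendant has 2 equally likely choices, so probability 1/2; weight (3/8)·(1/2) = 3/16.
The weights sum to 11/16.
So P(the prize voucher in locker 1 | the attendant opened locker 2) = (1/2) / (11/16) = 8/11.

8/11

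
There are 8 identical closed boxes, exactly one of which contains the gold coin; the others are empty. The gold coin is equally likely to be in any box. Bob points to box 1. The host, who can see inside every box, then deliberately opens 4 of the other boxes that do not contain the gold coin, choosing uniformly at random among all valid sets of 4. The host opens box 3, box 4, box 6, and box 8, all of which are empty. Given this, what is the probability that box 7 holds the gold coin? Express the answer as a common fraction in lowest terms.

7/24

Condition on the true location of the gold coin.
If it is in box 1 (prior 1/8): the host has 35 equally likely choices, so probability 1/35; weight (1/8)·(1/35) = 1/280.
If it is in any of boxes 2, 5, and 7 (prior 1/8 each): the host has 15 equally likely choices, so probability 1/15; weight (1/8)·(1/15) = 1/120 each.
If it is in any of boxes 3, 4, 6, and 8 (prior 1/8 each): that box was opened and seen not to hold the prize — ruled out; weight (1/8)·0 = 0 each.
The weights sum to 1/35.
So P(the gold coin in box 7 | the host opened box 3, box 4, box 6, and box 8) = (1/120) / (1/35) = 7/24.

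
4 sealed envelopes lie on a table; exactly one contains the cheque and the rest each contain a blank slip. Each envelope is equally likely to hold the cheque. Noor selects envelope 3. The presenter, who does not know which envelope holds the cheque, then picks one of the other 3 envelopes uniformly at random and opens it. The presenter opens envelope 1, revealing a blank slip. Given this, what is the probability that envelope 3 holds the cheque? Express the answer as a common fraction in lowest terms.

Apply Bayes' rule, conditioning on where the cheque actually is.
If it is in envelope 1 (prior 1/4): the presenter opened envelope 1, so this case is ruled out; weight (1/4)·0 = 0.
If it is in any of envelopes 2, 3, and 4 (prior 1/4 each): the presenter picks envelope 1 with probability 1/3 regardless, and it is not the prize; weight (1/4)·(1/3) = 1/12 each.
The weights sum to 1/4.
So P(the cheque in envelope 3 | the presenter opened envelope 1) = (1/12) / (1/4) = 1/3.

1/3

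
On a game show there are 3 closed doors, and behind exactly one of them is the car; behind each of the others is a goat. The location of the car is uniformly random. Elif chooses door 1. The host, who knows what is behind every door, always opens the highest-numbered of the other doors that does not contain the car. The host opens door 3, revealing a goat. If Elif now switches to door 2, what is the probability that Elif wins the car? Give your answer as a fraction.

Condition on the true location of the car.
If it is behind either of doors 1 and 2 (prior 1/3 each): door 3 is the highest-numbered option available, probability 1; weight (1/3)·1 = 1/3 each.
If it is behind door 3 (prior 1/3): the host opened door 3, so this case is ruled out; weight (1/3)·0 = 0.
The weights sum to 2/3.
So P(the car behind door 2 | the host opened door 3) = (1/3) / (2/3) = 1/2.

1/2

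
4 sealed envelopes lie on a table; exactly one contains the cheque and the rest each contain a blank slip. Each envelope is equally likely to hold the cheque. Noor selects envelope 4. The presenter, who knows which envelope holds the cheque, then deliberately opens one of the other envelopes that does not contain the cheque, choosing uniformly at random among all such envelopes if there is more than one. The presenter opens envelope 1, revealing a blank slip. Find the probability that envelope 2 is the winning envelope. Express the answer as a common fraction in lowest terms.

Consider each possible location of the cheque in turn.
If it is in envelope 1 (prior 1/4): the presenter opened envelope 1, so this case is ruled out; weight (1/4)·0 = 0.
If it is in either of envelopes 2 and 3 (prior 1/4 each): the presenter has 2 equally likely choices, so probability 1/2; weight (1/4)·(1/2) = 1/8 each.
If it is in envelope 4 (prior 1/4): the presenter has 3 equally likely choices, so probability 1/3; weight (1/4)·(1/3) = 1/12.
The weights sum to 1/3.
So P(the cheque in envelope 2 | the presenter opened envelope 1) = (1/8) / (1/3) = 3/8.

3/8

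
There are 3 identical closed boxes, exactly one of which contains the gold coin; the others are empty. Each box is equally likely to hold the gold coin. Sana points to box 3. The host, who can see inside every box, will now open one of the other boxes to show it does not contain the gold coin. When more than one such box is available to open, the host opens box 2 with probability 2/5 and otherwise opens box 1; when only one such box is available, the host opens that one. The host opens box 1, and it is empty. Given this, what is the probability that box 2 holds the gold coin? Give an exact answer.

Condition on the true location of the gold coin.
If it is in box 1 (prior 1/3): the host opened box 1, so this case is ruled out; weight (1/3)·0 = 0.
If it is in box 2 (prior 1/3): only box 1 is available, probability 1; weight (1/3)·1 = 1/3.
If it is in box 3 (prior 1/3): box 2 is available but not opened, probability 3/5; weight (1/3)·(3/5) = 1/5.
The weights sum to 8/15.
So P(the gold coin in box 2 | the host opened box 1) = (1/3) / (8/15) = 5/8.

5/8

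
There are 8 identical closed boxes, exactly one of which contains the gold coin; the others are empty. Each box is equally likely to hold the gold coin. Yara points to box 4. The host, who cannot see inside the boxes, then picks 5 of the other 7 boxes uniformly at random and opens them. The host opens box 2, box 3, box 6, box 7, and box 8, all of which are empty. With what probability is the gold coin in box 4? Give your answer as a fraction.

Because the host chose which boxes to open without knowing where the gold coin is, the choice is independent of the prize location. Learning that none of the 5 opened boxes holds the gold coin simply rules out those 5 locations and leaves the remaining 3 boxes still equally likely by symmetry.
So P(the gold coin in box 4) = 1/3.

1/3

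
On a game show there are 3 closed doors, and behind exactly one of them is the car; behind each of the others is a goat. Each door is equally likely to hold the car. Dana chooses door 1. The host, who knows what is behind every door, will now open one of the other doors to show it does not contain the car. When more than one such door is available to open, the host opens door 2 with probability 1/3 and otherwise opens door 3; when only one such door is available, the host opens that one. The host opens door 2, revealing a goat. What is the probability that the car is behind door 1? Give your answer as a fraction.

Apply Bayes' rule, conditioning on where the car actually is.
If it is behind door 1 (prior 1/3): door 2 is available, opened with probability 1/3; weight (1/3)·(1/3) = 1/9.
If it is behind door 2 (prior 1/3): the host opened door 2, so this case is ruled out; weight (1/3)·0 = 0.
If it is behind door 3 (prior 1/3): only door 2 is available, probability 1; weight (1/3)·1 = 1/3.
The weights sum to 4/9.
So P(the car behind door 1 | the host opened door 2) = (1/9) / (4/9) = 1/4.

1/4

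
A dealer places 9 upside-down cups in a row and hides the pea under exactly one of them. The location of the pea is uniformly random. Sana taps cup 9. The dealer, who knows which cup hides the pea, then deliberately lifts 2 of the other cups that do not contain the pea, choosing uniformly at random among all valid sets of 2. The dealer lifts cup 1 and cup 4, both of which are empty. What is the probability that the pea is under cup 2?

Consider each possible location of the pea in turn.
If it is under either of cups 1 and 4 (prior 1/9 each): that cup was opened and seen not to hold the prize — ruled out; weight (1/9)·0 = 0 each.
If it is under any of cups 2, 3, 5, 6, 7, and 8 (prior 1/9 each): the dealer has 21 equally likely choices, so probability 1/21; weight (1/9)·(1/21) = 1/189 each.
If it is under cup 9 (prior 1/9): the dealer has 28 equally likely choices, so probability 1/28; weight (1/9)·(1/28) = 1/252.
The weights sum to 1/28.
So P(the pea under cup 2 | the dealer opened cup 1 and cup 4) = (1/189) / (1/28) = 4/27.

4/27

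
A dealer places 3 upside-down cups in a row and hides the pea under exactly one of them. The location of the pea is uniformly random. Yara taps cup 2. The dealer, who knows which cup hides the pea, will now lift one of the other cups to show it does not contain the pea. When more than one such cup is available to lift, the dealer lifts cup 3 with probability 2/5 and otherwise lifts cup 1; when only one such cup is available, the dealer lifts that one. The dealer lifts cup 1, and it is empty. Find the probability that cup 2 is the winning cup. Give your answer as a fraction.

Apply Bayes' rule, conditioning on where the pea actually is.
If it is under cup 1 (prior 1/3): the dealer opened cup 1, so this case is ruled out; weight (1/3)·0 = 0.
If it is under cup 2 (prior 1/3): cup 3 is available but not opened, probability 3/5; weight (1/3)·(3/5) = 1/5.
If it is under cup 3 (prior 1/3): only cup 1 is available, probability 1; weight (1/3)·1 = 1/3.
The weights sum to 8/15.
So P(the pea under cup 2 | the dealer opened cup 1) = (1/5) / (8/15) = 3/8.

3/8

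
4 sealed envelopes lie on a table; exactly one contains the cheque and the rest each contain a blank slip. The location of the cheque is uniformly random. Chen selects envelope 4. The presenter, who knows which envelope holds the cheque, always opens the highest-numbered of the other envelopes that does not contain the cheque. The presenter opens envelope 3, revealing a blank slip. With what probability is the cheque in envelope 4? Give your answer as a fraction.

Consider each possible location of the cheque in turn.
If it is in any of envelopes 1, 2, and 4 (prior 1/4 each): envelope 3 is the highest-numbered option available, probability 1; weight (1/4)·1 = 1/4 each.
If it is in envelope 3 (prior 1/4): the presenter opened envelope 3, so this case is ruled out; weight (1/4)·0 = 0.
The weights sum to 3/4.
So P(the cheque in envelope 4 | the presenter opened envelope 3) = (1/4) / (3/4) = 1/3.

1/3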